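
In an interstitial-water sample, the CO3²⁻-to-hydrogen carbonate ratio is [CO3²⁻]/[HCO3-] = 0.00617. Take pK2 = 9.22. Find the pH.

pH = 7.01

From K2 = [H⁺][CO3²⁻]/[HCO3-]:  pH = pK2 + log₁₀([CO3²⁻]/[HCO3-])
log₁₀(0.00617) = -2.210
pH = 9.22 + (-2.210) = 7.01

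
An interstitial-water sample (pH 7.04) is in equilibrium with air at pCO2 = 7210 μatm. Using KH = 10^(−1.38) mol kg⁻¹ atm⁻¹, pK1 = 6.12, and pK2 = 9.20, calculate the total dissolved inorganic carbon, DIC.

DIC = 2.82 mmol/kg

[CO2*] = KH · pCO2 = 10^(−1.38) × 7210×10^-6 = 3.006×10^-4 mol/kg
α₀ = 1/(1 + K1/[H⁺] + K1K2/[H⁺]²) = 1/(1 + 10^+0.92 + 10^-1.24) = 0.1067
DIC = [CO2*]/α₀ = 3.006×10^-4 / 0.1067 = 2.82 mmol/kg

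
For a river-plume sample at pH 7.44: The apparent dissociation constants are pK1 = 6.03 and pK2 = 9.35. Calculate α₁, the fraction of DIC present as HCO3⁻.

α₁ = 1 / (1 + [H⁺]/K1 + K2/[H⁺]) = 1 / (1 + 10^-1.41 + 10^-1.91)
   = 1 / (1 + 0.038905 + 0.012303) = 1/1.0512 = 0.9513

α₁ = 0.951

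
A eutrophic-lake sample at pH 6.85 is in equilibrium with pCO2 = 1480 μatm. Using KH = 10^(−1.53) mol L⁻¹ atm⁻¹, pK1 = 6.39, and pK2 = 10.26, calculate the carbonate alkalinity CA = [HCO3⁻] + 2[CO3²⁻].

[CO2*] = KH · pCO2 = 10^(−1.53) × 1480×10^-6 = 4.368×10^-5 mol/L
α₀ = 1/(1 + K1/[H⁺] + K1K2/[H⁺]²) = 1/(1 + 10^+0.46 + 10^-2.95) = 0.2574
DIC = [CO2*]/α₀ = 4.368×10^-5 / 0.2574 = 0.1697 mmol/L
CA = (α₁ + 2α₂)·DIC = (0.7423 + 2×0.0002888) × 0.1697 = 0.126 mmol/L

CA = 0.126 mmol/L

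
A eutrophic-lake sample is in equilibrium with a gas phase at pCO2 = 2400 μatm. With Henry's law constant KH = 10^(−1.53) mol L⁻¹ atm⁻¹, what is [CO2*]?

KH = 10^(−1.53) = 2.951×10^-2 mol L⁻¹ atm⁻¹
[CO2*] = KH · pCO2 = 2.951×10^-2 × 2400×10^-6 atm = 7.08×10^-5 mol/L

[CO2*] = 70.8 μmol/L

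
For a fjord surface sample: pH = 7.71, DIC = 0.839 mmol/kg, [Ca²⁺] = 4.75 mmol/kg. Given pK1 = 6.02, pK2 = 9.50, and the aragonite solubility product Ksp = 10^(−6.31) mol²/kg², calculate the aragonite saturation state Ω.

α₂ = 1 / (1 + [H⁺]/K2 + [H⁺]²/(K1K2)) = 1 / (1 + 10^+1.79 + 10^+0.10)
   = 1 / (1 + 61.660 + 1.2589) = 1/63.918 = 0.01564
[CO3²⁻] = α₂ × DIC = 0.01564 × 0.839 = 0.01313 mmol/kg = 13.13 μmol/kg
Ksp = 10^(−6.31) = 4.898×10^-7
Ω = [Ca²⁺][CO3²⁻]/Ksp = (4.75×10^-3)(1.313×10^-5) / 4.898×10^-7 = 0.127

Ω = 0.127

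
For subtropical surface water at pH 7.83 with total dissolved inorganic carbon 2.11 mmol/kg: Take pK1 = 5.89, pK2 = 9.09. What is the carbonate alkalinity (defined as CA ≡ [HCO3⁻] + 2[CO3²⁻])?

CA = 2.20 mmol/kg

CA = [HCO3⁻] + 2[CO3²⁻] = (α₁ + 2α₂)·DIC
At pH 7.83: [H⁺]/K1 = 10^-1.94 = 0.011482, K2/[H⁺] = 10^-1.26 = 0.054954
α₁ = 1/(1 + 0.011482 + 0.054954) = 1/1.0664 = 0.9377; α₂ = α₁·K2/[H⁺] = 0.05153
α₁ + 2α₂ = 1.0408
CA = 1.0408 × 2.11 = 2.20 mmol/kg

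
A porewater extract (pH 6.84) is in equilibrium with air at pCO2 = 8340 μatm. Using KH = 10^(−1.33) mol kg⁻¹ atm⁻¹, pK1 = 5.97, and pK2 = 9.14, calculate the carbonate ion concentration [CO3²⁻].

[CO2*] = KH · pCO2 = 10^(−1.33) × 8340×10^-6 = 3.901×10^-4 mol/kg
α₀ = 1/(1 + K1/[H⁺] + K1K2/[H⁺]²) = 1/(1 + 10^+0.87 + 10^-1.43) = 0.1183
DIC = [CO2*]/α₀ = 3.901×10^-4 / 0.1183 = 3.296 mmol/kg
[CO3²⁻] = α₂·DIC; α₂ = 0.004397, so [CO3²⁻] = 0.004397 × 3.296 = 0.0145 mmol/kg = 14.5 μmol/kg

[CO3²⁻] = 14.5 μmol/kg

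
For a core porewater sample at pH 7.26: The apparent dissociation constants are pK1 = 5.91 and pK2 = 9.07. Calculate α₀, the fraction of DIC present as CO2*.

α₀ = 1 / (1 + K1/[H⁺] + K1K2/[H⁺]²) = 1 / (1 + 10^+1.35 + 10^-0.46)
   = 1 / (1 + 22.387 + 0.34674) = 1/23.734 = 0.04213

α₀ = 0.0421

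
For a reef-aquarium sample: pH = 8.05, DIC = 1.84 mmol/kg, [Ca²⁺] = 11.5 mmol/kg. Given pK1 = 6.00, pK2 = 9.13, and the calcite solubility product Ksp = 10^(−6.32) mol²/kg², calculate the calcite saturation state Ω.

α₂ = 1 / (1 + [H⁺]/K2 + [H⁺]²/(K1K2)) = 1 / (1 + 10^+1.08 + 10^-0.97)
   = 1 / (1 + 12.023 + 0.10715) = 1/13.130 = 0.07616
[CO3²⁻] = α₂ × DIC = 0.07616 × 1.84 = 0.1401 mmol/kg
Ksp = 10^(−6.32) = 4.786×10^-7
Ω = [Ca²⁺][CO3²⁻]/Ksp = (11.5×10^-3)(1.401×10^-4) / 4.786×10^-7 = 3.37

Ω = 3.37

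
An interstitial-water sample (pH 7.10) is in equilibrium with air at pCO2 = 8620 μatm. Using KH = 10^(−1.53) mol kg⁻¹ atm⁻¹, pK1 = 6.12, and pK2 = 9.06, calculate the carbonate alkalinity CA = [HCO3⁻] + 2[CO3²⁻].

CA = 2.48 mmol/kg

[CO2*] = KH · pCO2 = 10^(−1.53) × 8620×10^-6 = 2.544×10^-4 mol/kg
α₀ = 1/(1 + K1/[H⁺] + K1K2/[H⁺]²) = 1/(1 + 10^+0.98 + 10^-0.98) = 0.09386
DIC = [CO2*]/α₀ = 2.544×10^-4 / 0.09386 = 2.710 mmol/kg
CA = (α₁ + 2α₂)·DIC = (0.8963 + 2×0.009828) × 2.710 = 2.48 mmol/kg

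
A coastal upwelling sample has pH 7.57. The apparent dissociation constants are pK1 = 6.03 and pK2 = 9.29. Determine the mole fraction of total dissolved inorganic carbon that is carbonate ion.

α₂ = 0.0182

α₂ = 1 / (1 + [H⁺]/K2 + [H⁺]²/(K1K2)) = 1 / (1 + 10^+1.72 + 10^+0.18)
   = 1 / (1 + 52.481 + 1.5136) = 1/54.994 = 0.01818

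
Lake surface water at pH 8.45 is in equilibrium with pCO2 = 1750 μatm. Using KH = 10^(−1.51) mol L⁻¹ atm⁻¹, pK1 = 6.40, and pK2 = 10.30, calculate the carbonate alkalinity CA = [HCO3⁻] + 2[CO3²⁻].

CA = 6.24 mmol/L

[CO2*] = KH · pCO2 = 10^(−1.51) × 1750×10^-6 = 5.408×10^-5 mol/L
α₀ = 1/(1 + K1/[H⁺] + K1K2/[H⁺]²) = 1/(1 + 10^+2.05 + 10^+0.20) = 0.008712
DIC = [CO2*]/α₀ = 5.408×10^-5 / 0.008712 = 6.208 mmol/L
CA = (α₁ + 2α₂)·DIC = (0.9775 + 2×0.01381) × 6.208 = 6.24 mmol/L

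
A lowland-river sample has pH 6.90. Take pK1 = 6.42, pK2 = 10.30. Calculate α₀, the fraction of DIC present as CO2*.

α₀ = 0.249

α₀ = 1 / (1 + K1/[H⁺] + K1K2/[H⁺]²) = 1 / (1 + 10^+0.48 + 10^-2.92)
   = 1 / (1 + 3.0200 + 0.0012023) = 1/4.0212 = 0.2487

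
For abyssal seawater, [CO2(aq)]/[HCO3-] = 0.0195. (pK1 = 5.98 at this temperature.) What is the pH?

pH = 7.69

From K1 = [H⁺][HCO3-]/[CO2(aq)]:  pH = pK1 − log₁₀([CO2(aq)]/[HCO3-])
log₁₀(0.0195) = -1.710
pH = 5.98 − (-1.710) = 7.69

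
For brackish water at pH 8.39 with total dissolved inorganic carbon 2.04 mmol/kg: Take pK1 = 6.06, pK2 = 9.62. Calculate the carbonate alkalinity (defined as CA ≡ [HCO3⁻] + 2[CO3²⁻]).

CA = 2.14 mmol/kg

CA = [HCO3⁻] + 2[CO3²⁻] = (α₁ + 2α₂)·DIC
At pH 8.39: [H⁺]/K1 = 10^-2.33 = 0.0046774, K2/[H⁺] = 10^-1.23 = 0.058884
α₁ = 1/(1 + 0.0046774 + 0.058884) = 1/1.0636 = 0.9402; α₂ = α₁·K2/[H⁺] = 0.05537
α₁ + 2α₂ = 1.0510
CA = 1.0510 × 2.04 = 2.14 mmol/kg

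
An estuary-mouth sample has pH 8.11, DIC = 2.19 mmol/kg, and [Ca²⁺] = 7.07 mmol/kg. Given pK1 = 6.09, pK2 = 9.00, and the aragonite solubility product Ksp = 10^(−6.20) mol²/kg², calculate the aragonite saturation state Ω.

α₂ = 1 / (1 + [H⁺]/K2 + [H⁺]²/(K1K2)) = 1 / (1 + 10^+0.89 + 10^-1.13)
   = 1 / (1 + 7.7625 + 0.074131) = 1/8.8366 = 0.1132
[CO3²⁻] = α₂ × DIC = 0.1132 × 2.19 = 0.2478 mmol/kg
Ksp = 10^(−6.20) = 6.310×10^-7
Ω = [Ca²⁺][CO3²⁻]/Ksp = (7.07×10^-3)(2.478×10^-4) / 6.310×10^-7 = 2.78

Ω = 2.78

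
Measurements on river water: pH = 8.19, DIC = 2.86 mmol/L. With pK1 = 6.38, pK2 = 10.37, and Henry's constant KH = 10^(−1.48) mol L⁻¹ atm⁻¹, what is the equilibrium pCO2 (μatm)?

pCO2 = 1310 μatm

α₀ = 1 / (1 + K1/[H⁺] + K1K2/[H⁺]²) = 1 / (1 + 10^+1.81 + 10^-0.37)
   = 1 / (1 + 64.565 + 0.42658) = 1/65.992 = 0.01515
[CO2*] = α₀ × DIC = 0.01515 × 2.86 = 0.04334 mmol/L
pCO2 = [CO2*]/KH = 4.334×10^-5 / 3.311×10^-2 = 1310 μatm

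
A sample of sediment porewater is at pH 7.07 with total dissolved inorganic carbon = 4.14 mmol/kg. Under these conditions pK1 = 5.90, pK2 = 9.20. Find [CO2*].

α₀ = 1 / (1 + K1/[H⁺] + K1K2/[H⁺]²) = 1 / (1 + 10^+1.17 + 10^-0.96)
   = 1 / (1 + 14.791 + 0.10965) = 1/15.901 = 0.06289
[CO2*] = α₀ × DIC = 0.06289 × 4.14 = 0.260 mmol/kg

[CO2*] = 0.260 mmol/kg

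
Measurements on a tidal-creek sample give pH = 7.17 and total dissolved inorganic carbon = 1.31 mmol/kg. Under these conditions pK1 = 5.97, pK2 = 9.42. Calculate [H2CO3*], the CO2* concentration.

[CO2*] = 0.0773 mmol/kg

α₀ = 1 / (1 + K1/[H⁺] + K1K2/[H⁺]²) = 1 / (1 + 10^+1.20 + 10^-1.05)
   = 1 / (1 + 15.849 + 0.089125) = 1/16.938 = 0.05904
[CO2*] = α₀ × DIC = 0.05904 × 1.31 = 0.0773 mmol/kg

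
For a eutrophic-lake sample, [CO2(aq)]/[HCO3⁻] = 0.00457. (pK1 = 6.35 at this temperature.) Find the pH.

pH = 8.69

From K1 = [H⁺][HCO3⁻]/[CO2(aq)]:  pH = pK1 − log₁₀([CO2(aq)]/[HCO3⁻])
log₁₀(0.00457) = -2.340
pH = 6.35 − (-2.340) = 8.69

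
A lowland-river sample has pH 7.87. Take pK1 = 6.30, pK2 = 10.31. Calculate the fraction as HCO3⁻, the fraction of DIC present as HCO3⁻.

α₁ = 1 / (1 + [H⁺]/K1 + K2/[H⁺]) = 1 / (1 + 10^-1.57 + 10^-2.44)
   = 1 / (1 + 0.026915 + 0.0036308) = 1/1.0305 = 0.9704

α₁ = 0.970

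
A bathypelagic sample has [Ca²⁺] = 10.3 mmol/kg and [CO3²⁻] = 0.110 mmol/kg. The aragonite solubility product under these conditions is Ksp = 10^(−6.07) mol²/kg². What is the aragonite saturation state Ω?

Ω = 1.33

Ksp = 10^(−6.07) = 8.511×10^-7
Ω = [Ca²⁺][CO3²⁻]/Ksp = (10.3×10^-3)(0.110×10^-3) / 8.511×10^-7 = 1.33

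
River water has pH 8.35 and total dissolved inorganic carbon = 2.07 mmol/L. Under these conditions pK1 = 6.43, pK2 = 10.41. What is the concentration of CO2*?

[CO2*] = 0.0244 mmol/L

α₀ = 1 / (1 + K1/[H⁺] + K1K2/[H⁺]²) = 1 / (1 + 10^+1.92 + 10^-0.14)
   = 1 / (1 + 83.176 + 0.72444) = 1/84.901 = 0.01178
[CO2*] = α₀ × DIC = 0.01178 × 2.07 = 0.0244 mmol/L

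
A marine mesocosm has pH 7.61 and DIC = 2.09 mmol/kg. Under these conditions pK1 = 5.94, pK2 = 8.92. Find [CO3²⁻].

α₂ = 1 / (1 + [H⁺]/K2 + [H⁺]²/(K1K2)) = 1 / (1 + 10^+1.31 + 10^-0.36)
   = 1 / (1 + 20.417 + 0.43652) = 1/21.854 = 0.04576
[CO3²⁻] = α₂ × DIC = 0.04576 × 2.09 = 0.0956 mmol/kg

[CO3²⁻] = 0.0956 mmol/kg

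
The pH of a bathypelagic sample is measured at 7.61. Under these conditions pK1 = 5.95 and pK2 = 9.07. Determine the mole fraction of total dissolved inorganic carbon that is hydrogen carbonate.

α₁ = 1 / (1 + [H⁺]/K1 + K2/[H⁺]) = 1 / (1 + 10^-1.66 + 10^-1.46)
   = 1 / (1 + 0.021878 + 0.034674) = 1/1.0566 = 0.9465

α₁ = 0.946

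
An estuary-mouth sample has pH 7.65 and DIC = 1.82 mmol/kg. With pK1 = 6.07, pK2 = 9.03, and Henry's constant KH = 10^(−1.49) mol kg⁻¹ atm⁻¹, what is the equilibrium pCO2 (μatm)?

α₀ = 1 / (1 + K1/[H⁺] + K1K2/[H⁺]²) = 1 / (1 + 10^+1.58 + 10^+0.20)
   = 1 / (1 + 38.019 + 1.5849) = 1/40.604 = 0.02463
[CO2*] = α₀ × DIC = 0.02463 × 1.82 = 0.04482 mmol/kg
pCO2 = [CO2*]/KH = 4.482×10^-5 / 3.236×10^-2 = 1390 μatm

pCO2 = 1390 μatm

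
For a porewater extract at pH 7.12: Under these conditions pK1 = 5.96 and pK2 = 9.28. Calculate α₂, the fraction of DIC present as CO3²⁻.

α₂ = 1 / (1 + [H⁺]/K2 + [H⁺]²/(K1K2)) = 1 / (1 + 10^+2.16 + 10^+1.00)
   = 1 / (1 + 144.54 + 10.000) = 1/155.54 = 0.006429

α₂ = 0.00643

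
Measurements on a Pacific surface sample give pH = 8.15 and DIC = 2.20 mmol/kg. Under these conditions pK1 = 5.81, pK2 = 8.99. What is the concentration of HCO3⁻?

α₁ = 1 / (1 + [H⁺]/K1 + K2/[H⁺]) = 1 / (1 + 10^-2.34 + 10^-0.84)
   = 1 / (1 + 0.0045709 + 0.14454) = 1/1.1491 = 0.8702
[HCO3⁻] = α₁ × DIC = 0.8702 × 2.20 = 1.91 mmol/kg

[HCO3⁻] = 1.91 mmol/kg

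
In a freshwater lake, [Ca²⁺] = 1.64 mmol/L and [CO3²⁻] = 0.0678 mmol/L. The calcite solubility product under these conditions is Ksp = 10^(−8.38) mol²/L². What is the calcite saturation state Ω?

Ω = 26.7

Ksp = 10^(−8.38) = 4.169×10^-9
Ω = [Ca²⁺][CO3²⁻]/Ksp = (1.64×10^-3)(0.0678×10^-3) / 4.169×10^-9 = 26.7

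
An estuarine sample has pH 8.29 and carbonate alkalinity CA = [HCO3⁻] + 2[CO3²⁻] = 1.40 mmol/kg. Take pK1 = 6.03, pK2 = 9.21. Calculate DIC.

CA = [HCO3⁻] + 2[CO3²⁻] = (α₁ + 2α₂)·DIC
At pH 8.29: [H⁺]/K1 = 10^-2.26 = 0.0054954, K2/[H⁺] = 10^-0.92 = 0.12023
α₁ = 1/(1 + 0.0054954 + 0.12023) = 1/1.1257 = 0.8883; α₂ = α₁·K2/[H⁺] = 0.1068
α₁ + 2α₂ = 1.1019
DIC = CA / (α₁ + 2α₂) = 1.40 / 1.1019 = 1.27 mmol/kg

DIC = 1.27 mmol/kg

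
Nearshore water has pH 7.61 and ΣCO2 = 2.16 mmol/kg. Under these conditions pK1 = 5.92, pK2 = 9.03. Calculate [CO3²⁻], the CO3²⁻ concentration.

α₂ = 1 / (1 + [H⁺]/K2 + [H⁺]²/(K1K2)) = 1 / (1 + 10^+1.42 + 10^-0.27)
   = 1 / (1 + 26.303 + 0.53703) = 1/27.840 = 0.03592
[CO3²⁻] = α₂ × DIC = 0.03592 × 2.16 = 0.0776 mmol/kg

[CO3²⁻] = 0.0776 mmol/kg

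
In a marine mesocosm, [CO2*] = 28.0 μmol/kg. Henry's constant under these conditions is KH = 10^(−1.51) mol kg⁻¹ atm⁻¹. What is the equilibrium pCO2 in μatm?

KH = 10^(−1.51) = 3.090×10^-2 mol kg⁻¹ atm⁻¹
pCO2 = [CO2*]/KH = 28.0×10^-6 / 3.090×10^-2 = 9.06×10^-4 atm = 906 μatm

pCO2 = 906 μatm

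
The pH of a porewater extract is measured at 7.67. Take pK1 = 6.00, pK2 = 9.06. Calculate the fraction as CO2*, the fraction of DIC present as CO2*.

α₀ = 0.0201

α₀ = 1 / (1 + K1/[H⁺] + K1K2/[H⁺]²) = 1 / (1 + 10^+1.67 + 10^+0.28)
   = 1 / (1 + 46.774 + 1.9055) = 1/49.679 = 0.02013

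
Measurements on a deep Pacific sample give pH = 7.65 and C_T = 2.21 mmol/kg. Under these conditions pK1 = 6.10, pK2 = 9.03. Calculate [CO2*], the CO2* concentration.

[CO2*] = 0.0582 mmol/kg

α₀ = 1 / (1 + K1/[H⁺] + K1K2/[H⁺]²) = 1 / (1 + 10^+1.55 + 10^+0.17)
   = 1 / (1 + 35.481 + 1.4791) = 1/37.960 = 0.02634
[CO2*] = α₀ × DIC = 0.02634 × 2.21 = 0.0582 mmol/kg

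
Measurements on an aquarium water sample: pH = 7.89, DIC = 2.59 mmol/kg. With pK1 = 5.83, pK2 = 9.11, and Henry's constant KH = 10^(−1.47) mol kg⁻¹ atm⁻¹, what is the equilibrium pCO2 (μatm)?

α₀ = 1 / (1 + K1/[H⁺] + K1K2/[H⁺]²) = 1 / (1 + 10^+2.06 + 10^+0.84)
   = 1 / (1 + 114.82 + 6.9183) = 1/122.73 = 0.008148
[CO2*] = α₀ × DIC = 0.008148 × 2.59 = 0.02110 mmol/kg
pCO2 = [CO2*]/KH = 2.110×10^-5 / 3.388×10^-2 = 623 μatm

pCO2 = 623 μatm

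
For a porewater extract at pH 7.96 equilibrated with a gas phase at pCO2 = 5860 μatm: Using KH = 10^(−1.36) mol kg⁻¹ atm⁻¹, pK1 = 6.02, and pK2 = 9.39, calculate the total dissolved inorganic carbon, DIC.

DIC = 23.4 mmol/kg

[CO2*] = KH · pCO2 = 10^(−1.36) × 5860×10^-6 = 2.558×10^-4 mol/kg
α₀ = 1/(1 + K1/[H⁺] + K1K2/[H⁺]²) = 1/(1 + 10^+1.94 + 10^+0.51) = 0.01095
DIC = [CO2*]/α₀ = 2.558×10^-4 / 0.01095 = 23.4 mmol/kg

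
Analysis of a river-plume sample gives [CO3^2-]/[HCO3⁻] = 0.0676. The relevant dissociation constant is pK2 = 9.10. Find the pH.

From K2 = [H⁺][CO3^2-]/[HCO3⁻]:  pH = pK2 + log₁₀([CO3^2-]/[HCO3⁻])
log₁₀(0.0676) = -1.170
pH = 9.10 + (-1.170) = 7.93

pH = 7.93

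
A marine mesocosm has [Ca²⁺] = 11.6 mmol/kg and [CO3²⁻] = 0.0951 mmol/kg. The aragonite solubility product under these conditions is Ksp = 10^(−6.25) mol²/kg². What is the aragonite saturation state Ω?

Ω = 1.96

Ksp = 10^(−6.25) = 5.623×10^-7
Ω = [Ca²⁺][CO3²⁻]/Ksp = (11.6×10^-3)(0.0951×10^-3) / 5.623×10^-7 = 1.96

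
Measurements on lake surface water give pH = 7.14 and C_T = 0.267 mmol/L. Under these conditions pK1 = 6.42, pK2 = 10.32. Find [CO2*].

[CO2*] = 0.0427 mmol/L

α₀ = 1 / (1 + K1/[H⁺] + K1K2/[H⁺]²) = 1 / (1 + 10^+0.72 + 10^-2.46)
   = 1 / (1 + 5.2481 + 0.0034674) = 1/6.2515 = 0.1600
[CO2*] = α₀ × DIC = 0.1600 × 0.267 = 0.0427 mmol/L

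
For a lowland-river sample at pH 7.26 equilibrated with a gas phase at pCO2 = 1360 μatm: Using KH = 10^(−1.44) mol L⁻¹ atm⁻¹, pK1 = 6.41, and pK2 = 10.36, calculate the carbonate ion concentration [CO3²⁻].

[CO2*] = KH · pCO2 = 10^(−1.44) × 1360×10^-6 = 4.938×10^-5 mol/L
α₀ = 1/(1 + K1/[H⁺] + K1K2/[H⁺]²) = 1/(1 + 10^+0.85 + 10^-2.25) = 0.1237
DIC = [CO2*]/α₀ = 4.938×10^-5 / 0.1237 = 0.3992 mmol/L
[CO3²⁻] = α₂·DIC; α₂ = 0.0006955, so [CO3²⁻] = 0.0006955 × 0.3992 = 0.000278 mmol/L = 0.278 μmol/L

[CO3²⁻] = 0.278 μmol/L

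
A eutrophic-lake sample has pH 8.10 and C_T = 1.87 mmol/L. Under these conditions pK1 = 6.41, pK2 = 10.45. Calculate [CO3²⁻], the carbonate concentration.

α₂ = 1 / (1 + [H⁺]/K2 + [H⁺]²/(K1K2)) = 1 / (1 + 10^+2.35 + 10^+0.66)
   = 1 / (1 + 223.87 + 4.5709) = 1/229.44 = 0.004358
[CO3²⁻] = α₂ × DIC = 0.004358 × 1.87 = 0.00815 mmol/L = 8.15 μmol/L

[CO3²⁻] = 8.15 μmol/L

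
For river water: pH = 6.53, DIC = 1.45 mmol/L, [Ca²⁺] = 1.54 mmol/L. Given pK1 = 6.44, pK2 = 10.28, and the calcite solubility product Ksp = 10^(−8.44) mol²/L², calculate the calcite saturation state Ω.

Ω = 0.0603

α₂ = 1 / (1 + [H⁺]/K2 + [H⁺]²/(K1K2)) = 1 / (1 + 10^+3.75 + 10^+3.66)
   = 1 / (1 + 5623.4 + 4570.9) = 1/1.0195×10^4 = 9.808×10^-5
[CO3²⁻] = α₂ × DIC = 9.808×10^-5 × 1.45 = 0.0001422 mmol/L = 0.1422 μmol/L
Ksp = 10^(−8.44) = 3.631×10^-9
Ω = [Ca²⁺][CO3²⁻]/Ksp = (1.54×10^-3)(1.422×10^-7) / 3.631×10^-9 = 0.0603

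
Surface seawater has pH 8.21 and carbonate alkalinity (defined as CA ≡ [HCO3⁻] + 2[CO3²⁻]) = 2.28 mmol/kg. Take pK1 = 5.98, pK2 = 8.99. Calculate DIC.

CA = [HCO3⁻] + 2[CO3²⁻] = (α₁ + 2α₂)·DIC
At pH 8.21: [H⁺]/K1 = 10^-2.23 = 0.0058884, K2/[H⁺] = 10^-0.78 = 0.16596
α₁ = 1/(1 + 0.0058884 + 0.16596) = 1/1.1718 = 0.8534; α₂ = α₁·K2/[H⁺] = 0.1416
α₁ + 2α₂ = 1.1366
DIC = CA / (α₁ + 2α₂) = 2.28 / 1.1366 = 2.01 mmol/kg

DIC = 2.01 mmol/kg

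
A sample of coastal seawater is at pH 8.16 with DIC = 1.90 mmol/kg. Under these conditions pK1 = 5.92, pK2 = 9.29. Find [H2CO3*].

[CO2*] = 10.1 μmol/kg

α₀ = 1 / (1 + K1/[H⁺] + K1K2/[H⁺]²) = 1 / (1 + 10^+2.24 + 10^+1.11)
   = 1 / (1 + 173.78 + 12.882) = 1/187.66 = 0.005329
[CO2*] = α₀ × DIC = 0.005329 × 1.90 = 0.0101 mmol/kg = 10.1 μmol/kg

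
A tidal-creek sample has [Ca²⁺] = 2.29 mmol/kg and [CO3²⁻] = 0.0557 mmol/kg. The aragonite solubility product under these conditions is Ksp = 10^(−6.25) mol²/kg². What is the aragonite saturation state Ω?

Ksp = 10^(−6.25) = 5.623×10^-7
Ω = [Ca²⁺][CO3²⁻]/Ksp = (2.29×10^-3)(0.0557×10^-3) / 5.623×10^-7 = 0.227

Ω = 0.227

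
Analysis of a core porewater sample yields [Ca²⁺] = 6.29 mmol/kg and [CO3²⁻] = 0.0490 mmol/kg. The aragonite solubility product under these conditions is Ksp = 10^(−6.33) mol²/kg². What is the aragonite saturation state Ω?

Ω = 0.659

Ksp = 10^(−6.33) = 4.677×10^-7
Ω = [Ca²⁺][CO3²⁻]/Ksp = (6.29×10^-3)(0.0490×10^-3) / 4.677×10^-7 = 0.659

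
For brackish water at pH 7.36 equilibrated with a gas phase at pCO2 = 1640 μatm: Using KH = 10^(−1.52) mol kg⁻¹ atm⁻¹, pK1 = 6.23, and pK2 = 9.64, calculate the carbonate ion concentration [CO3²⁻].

[CO2*] = KH · pCO2 = 10^(−1.52) × 1640×10^-6 = 4.953×10^-5 mol/kg
α₀ = 1/(1 + K1/[H⁺] + K1K2/[H⁺]²) = 1/(1 + 10^+1.13 + 10^-1.15) = 0.06868
DIC = [CO2*]/α₀ = 4.953×10^-5 / 0.06868 = 0.7211 mmol/kg
[CO3²⁻] = α₂·DIC; α₂ = 0.004862, so [CO3²⁻] = 0.004862 × 0.7211 = 0.00351 mmol/kg = 3.51 μmol/kg

[CO3²⁻] = 3.51 μmol/kg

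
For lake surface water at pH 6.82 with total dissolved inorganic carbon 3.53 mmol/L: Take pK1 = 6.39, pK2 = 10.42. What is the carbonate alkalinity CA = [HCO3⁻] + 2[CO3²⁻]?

CA = [HCO3⁻] + 2[CO3²⁻] = (α₁ + 2α₂)·DIC
At pH 6.82: [H⁺]/K1 = 10^-0.43 = 0.37154, K2/[H⁺] = 10^-3.60 = 0.00025119
α₁ = 1/(1 + 0.37154 + 0.00025119) = 1/1.3718 = 0.7290; α₂ = α₁·K2/[H⁺] = 0.0001831
α₁ + 2α₂ = 0.7293
CA = 0.7293 × 3.53 = 2.57 mmol/L

CA = 2.57 mmol/L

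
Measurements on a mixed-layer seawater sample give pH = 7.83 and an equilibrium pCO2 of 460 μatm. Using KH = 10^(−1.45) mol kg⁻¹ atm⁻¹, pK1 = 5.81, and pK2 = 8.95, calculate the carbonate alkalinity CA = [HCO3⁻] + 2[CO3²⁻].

CA = 1.97 mmol/kg

[CO2*] = KH · pCO2 = 10^(−1.45) × 460×10^-6 = 1.632×10^-5 mol/kg
α₀ = 1/(1 + K1/[H⁺] + K1K2/[H⁺]²) = 1/(1 + 10^+2.02 + 10^+0.90) = 0.008798
DIC = [CO2*]/α₀ = 1.632×10^-5 / 0.008798 = 1.855 mmol/kg
CA = (α₁ + 2α₂)·DIC = (0.9213 + 2×0.06989) × 1.855 = 1.97 mmol/kg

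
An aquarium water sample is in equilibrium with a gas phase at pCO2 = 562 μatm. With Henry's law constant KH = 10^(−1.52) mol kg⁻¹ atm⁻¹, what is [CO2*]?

KH = 10^(−1.52) = 3.020×10^-2 mol kg⁻¹ atm⁻¹
[CO2*] = KH · pCO2 = 3.020×10^-2 × 562×10^-6 atm = 1.70×10^-5 mol/kg

[CO2*] = 17.0 μmol/kg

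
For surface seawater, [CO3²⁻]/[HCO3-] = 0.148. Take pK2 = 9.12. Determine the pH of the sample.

From K2 = [H⁺][CO3²⁻]/[HCO3-]:  pH = pK2 + log₁₀([CO3²⁻]/[HCO3-])
log₁₀(0.148) = -0.830
pH = 9.12 + (-0.830) = 8.29

pH = 8.29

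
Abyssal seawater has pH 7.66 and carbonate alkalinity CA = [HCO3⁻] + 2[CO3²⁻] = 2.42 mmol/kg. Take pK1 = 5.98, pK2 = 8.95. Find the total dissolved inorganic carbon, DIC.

CA = [HCO3⁻] + 2[CO3²⁻] = (α₁ + 2α₂)·DIC
At pH 7.66: [H⁺]/K1 = 10^-1.68 = 0.020893, K2/[H⁺] = 10^-1.29 = 0.051286
α₁ = 1/(1 + 0.020893 + 0.051286) = 1/1.0722 = 0.9327; α₂ = α₁·K2/[H⁺] = 0.04783
α₁ + 2α₂ = 1.0283
DIC = CA / (α₁ + 2α₂) = 2.42 / 1.0283 = 2.35 mmol/kg

DIC = 2.35 mmol/kg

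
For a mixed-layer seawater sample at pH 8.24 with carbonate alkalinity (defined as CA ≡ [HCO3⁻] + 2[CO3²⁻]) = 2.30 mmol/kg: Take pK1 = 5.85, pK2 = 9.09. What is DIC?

CA = [HCO3⁻] + 2[CO3²⁻] = (α₁ + 2α₂)·DIC
At pH 8.24: [H⁺]/K1 = 10^-2.39 = 0.0040738, K2/[H⁺] = 10^-0.85 = 0.14125
α₁ = 1/(1 + 0.0040738 + 0.14125) = 1/1.1453 = 0.8731; α₂ = α₁·K2/[H⁺] = 0.1233
α₁ + 2α₂ = 1.1198
DIC = CA / (α₁ + 2α₂) = 2.30 / 1.1198 = 2.05 mmol/kg

DIC = 2.05 mmol/kg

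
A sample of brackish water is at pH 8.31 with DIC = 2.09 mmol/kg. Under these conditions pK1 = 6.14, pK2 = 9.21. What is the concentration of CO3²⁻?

α₂ = 1 / (1 + [H⁺]/K2 + [H⁺]²/(K1K2)) = 1 / (1 + 10^+0.90 + 10^-1.27)
   = 1 / (1 + 7.9433 + 0.053703) = 1/8.9970 = 0.1111
[CO3²⁻] = α₂ × DIC = 0.1111 × 2.09 = 0.232 mmol/kg

[CO3²⁻] = 0.232 mmol/kg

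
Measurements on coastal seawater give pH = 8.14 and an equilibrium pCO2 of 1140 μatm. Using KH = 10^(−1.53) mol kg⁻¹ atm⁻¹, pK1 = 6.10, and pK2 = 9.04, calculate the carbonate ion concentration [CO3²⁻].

[CO2*] = KH · pCO2 = 10^(−1.53) × 1140×10^-6 = 3.364×10^-5 mol/kg
α₀ = 1/(1 + K1/[H⁺] + K1K2/[H⁺]²) = 1/(1 + 10^+2.04 + 10^+1.14) = 0.008035
DIC = [CO2*]/α₀ = 3.364×10^-5 / 0.008035 = 4.187 mmol/kg
[CO3²⁻] = α₂·DIC; α₂ = 0.1109, so [CO3²⁻] = 0.1109 × 4.187 = 0.464 mmol/kg

[CO3²⁻] = 0.464 mmol/kg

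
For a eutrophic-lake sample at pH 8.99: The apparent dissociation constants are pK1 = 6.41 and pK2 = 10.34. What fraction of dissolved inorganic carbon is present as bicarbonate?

α₁ = 0.955

α₁ = 1 / (1 + [H⁺]/K1 + K2/[H⁺]) = 1 / (1 + 10^-2.58 + 10^-1.35)
   = 1 / (1 + 0.0026303 + 0.044668) = 1/1.0473 = 0.9548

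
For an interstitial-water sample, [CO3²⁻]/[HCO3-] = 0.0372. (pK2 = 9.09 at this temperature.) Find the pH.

From K2 = [H⁺][CO3²⁻]/[HCO3-]:  pH = pK2 + log₁₀([CO3²⁻]/[HCO3-])
log₁₀(0.0372) = -1.429
pH = 9.09 + (-1.429) = 7.66

pH = 7.66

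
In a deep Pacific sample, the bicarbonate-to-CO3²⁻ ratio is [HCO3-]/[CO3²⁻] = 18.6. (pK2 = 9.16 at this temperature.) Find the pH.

pH = 7.89

From K2 = [H⁺][CO3²⁻]/[HCO3-]:  pH = pK2 − log₁₀([HCO3-]/[CO3²⁻])
log₁₀(18.6) = +1.270
pH = 9.16 − (+1.270) = 7.89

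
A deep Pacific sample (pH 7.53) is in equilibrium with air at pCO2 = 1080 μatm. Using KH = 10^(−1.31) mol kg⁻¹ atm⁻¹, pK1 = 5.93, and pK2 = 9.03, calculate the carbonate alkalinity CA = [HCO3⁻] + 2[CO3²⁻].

CA = 2.24 mmol/kg

[CO2*] = KH · pCO2 = 10^(−1.31) × 1080×10^-6 = 5.290×10^-5 mol/kg
α₀ = 1/(1 + K1/[H⁺] + K1K2/[H⁺]²) = 1/(1 + 10^+1.60 + 10^+0.10) = 0.02377
DIC = [CO2*]/α₀ = 5.290×10^-5 / 0.02377 = 2.225 mmol/kg
CA = (α₁ + 2α₂)·DIC = (0.9463 + 2×0.02992) × 2.225 = 2.24 mmol/kg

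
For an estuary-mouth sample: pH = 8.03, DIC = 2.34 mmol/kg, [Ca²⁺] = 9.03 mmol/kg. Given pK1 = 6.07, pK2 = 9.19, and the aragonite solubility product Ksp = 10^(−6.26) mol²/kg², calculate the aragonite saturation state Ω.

α₂ = 1 / (1 + [H⁺]/K2 + [H⁺]²/(K1K2)) = 1 / (1 + 10^+1.16 + 10^-0.80)
   = 1 / (1 + 14.454 + 0.15849) = 1/15.613 = 0.06405
[CO3²⁻] = α₂ × DIC = 0.06405 × 2.34 = 0.1499 mmol/kg
Ksp = 10^(−6.26) = 5.495×10^-7
Ω = [Ca²⁺][CO3²⁻]/Ksp = (9.03×10^-3)(1.499×10^-4) / 5.495×10^-7 = 2.46

Ω = 2.46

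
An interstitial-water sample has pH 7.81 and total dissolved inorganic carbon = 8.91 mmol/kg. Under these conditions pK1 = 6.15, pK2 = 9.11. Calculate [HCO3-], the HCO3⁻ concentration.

α₁ = 1 / (1 + [H⁺]/K1 + K2/[H⁺]) = 1 / (1 + 10^-1.66 + 10^-1.30)
   = 1 / (1 + 0.021878 + 0.050119) = 1/1.0720 = 0.9328
[HCO3⁻] = α₁ × DIC = 0.9328 × 8.91 = 8.31 mmol/kg

[HCO3⁻] = 8.31 mmol/kg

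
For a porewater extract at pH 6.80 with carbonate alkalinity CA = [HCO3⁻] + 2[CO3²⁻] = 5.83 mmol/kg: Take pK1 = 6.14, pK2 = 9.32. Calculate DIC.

CA = [HCO3⁻] + 2[CO3²⁻] = (α₁ + 2α₂)·DIC
At pH 6.80: [H⁺]/K1 = 10^-0.66 = 0.21878, K2/[H⁺] = 10^-2.52 = 0.0030200
α₁ = 1/(1 + 0.21878 + 0.0030200) = 1/1.2218 = 0.8185; α₂ = α₁·K2/[H⁺] = 0.002472
α₁ + 2α₂ = 0.8234
DIC = CA / (α₁ + 2α₂) = 5.83 / 0.8234 = 7.08 mmol/kg

DIC = 7.08 mmol/kg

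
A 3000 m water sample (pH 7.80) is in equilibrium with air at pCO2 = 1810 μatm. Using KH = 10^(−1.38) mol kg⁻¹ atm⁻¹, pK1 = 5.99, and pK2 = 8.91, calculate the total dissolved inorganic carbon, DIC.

[CO2*] = KH · pCO2 = 10^(−1.38) × 1810×10^-6 = 7.545×10^-5 mol/kg
α₀ = 1/(1 + K1/[H⁺] + K1K2/[H⁺]²) = 1/(1 + 10^+1.81 + 10^+0.70) = 0.01417
DIC = [CO2*]/α₀ = 7.545×10^-5 / 0.01417 = 5.33 mmol/kg

DIC = 5.33 mmol/kg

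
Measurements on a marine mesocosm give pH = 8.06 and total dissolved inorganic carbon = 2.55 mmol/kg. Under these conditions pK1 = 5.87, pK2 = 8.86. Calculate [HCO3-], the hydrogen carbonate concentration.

α₁ = 1 / (1 + [H⁺]/K1 + K2/[H⁺]) = 1 / (1 + 10^-2.19 + 10^-0.80)
   = 1 / (1 + 0.0064565 + 0.15849) = 1/1.1649 = 0.8584
[HCO3⁻] = α₁ × DIC = 0.8584 × 2.55 = 2.19 mmol/kg

[HCO3⁻] = 2.19 mmol/kg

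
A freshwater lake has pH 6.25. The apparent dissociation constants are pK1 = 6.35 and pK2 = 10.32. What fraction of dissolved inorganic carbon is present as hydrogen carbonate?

α₁ = 1 / (1 + [H⁺]/K1 + K2/[H⁺]) = 1 / (1 + 10^+0.10 + 10^-4.07)
   = 1 / (1 + 1.2589 + 8.5114×10^-5) = 1/2.2590 = 0.4427

α₁ = 0.443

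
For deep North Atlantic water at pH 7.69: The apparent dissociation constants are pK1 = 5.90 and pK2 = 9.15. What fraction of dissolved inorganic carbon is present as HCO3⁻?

α₁ = 1 / (1 + [H⁺]/K1 + K2/[H⁺]) = 1 / (1 + 10^-1.79 + 10^-1.46)
   = 1 / (1 + 0.016218 + 0.034674) = 1/1.0509 = 0.9516

α₁ = 0.952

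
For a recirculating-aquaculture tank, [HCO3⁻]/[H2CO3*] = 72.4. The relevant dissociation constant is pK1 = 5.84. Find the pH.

From K1 = [H⁺][HCO3⁻]/[H2CO3*]:  pH = pK1 + log₁₀([HCO3⁻]/[H2CO3*])
log₁₀(72.4) = +1.860
pH = 5.84 + (+1.860) = 7.70

pH = 7.70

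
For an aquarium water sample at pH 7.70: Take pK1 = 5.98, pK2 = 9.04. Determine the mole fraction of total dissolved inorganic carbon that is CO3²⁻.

α₂ = 0.0429

α₂ = 1 / (1 + [H⁺]/K2 + [H⁺]²/(K1K2)) = 1 / (1 + 10^+1.34 + 10^-0.38)
   = 1 / (1 + 21.878 + 0.41687) = 1/23.294 = 0.04293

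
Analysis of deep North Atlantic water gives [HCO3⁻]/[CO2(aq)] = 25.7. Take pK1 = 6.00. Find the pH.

From K1 = [H⁺][HCO3⁻]/[CO2(aq)]:  pH = pK1 + log₁₀([HCO3⁻]/[CO2(aq)])
log₁₀(25.7) = +1.410
pH = 6.00 + (+1.410) = 7.41

pH = 7.41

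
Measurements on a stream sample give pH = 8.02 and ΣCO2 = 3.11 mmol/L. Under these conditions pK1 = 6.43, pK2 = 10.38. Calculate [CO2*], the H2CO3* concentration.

[CO2*] = 0.0776 mmol/L

α₀ = 1 / (1 + K1/[H⁺] + K1K2/[H⁺]²) = 1 / (1 + 10^+1.59 + 10^-0.77)
   = 1 / (1 + 38.905 + 0.16982) = 1/40.074 = 0.02495
[CO2*] = α₀ × DIC = 0.02495 × 3.11 = 0.0776 mmol/L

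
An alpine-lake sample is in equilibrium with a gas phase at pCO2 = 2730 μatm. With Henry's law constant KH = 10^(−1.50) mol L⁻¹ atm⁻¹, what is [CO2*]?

[CO2*] = 86.3 μmol/L

KH = 10^(−1.50) = 3.162×10^-2 mol L⁻¹ atm⁻¹
[CO2*] = KH · pCO2 = 3.162×10^-2 × 2730×10^-6 atm = 8.63×10^-5 mol/L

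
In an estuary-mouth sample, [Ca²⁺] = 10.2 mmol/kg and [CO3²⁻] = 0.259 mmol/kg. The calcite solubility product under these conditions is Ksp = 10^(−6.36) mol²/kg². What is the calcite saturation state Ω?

Ω = 6.05

Ksp = 10^(−6.36) = 4.365×10^-7
Ω = [Ca²⁺][CO3²⁻]/Ksp = (10.2×10^-3)(0.259×10^-3) / 4.365×10^-7 = 6.05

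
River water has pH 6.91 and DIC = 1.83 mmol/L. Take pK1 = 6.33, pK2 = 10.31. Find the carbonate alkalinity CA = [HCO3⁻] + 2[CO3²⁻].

CA = 1.45 mmol/L

CA = [HCO3⁻] + 2[CO3²⁻] = (α₁ + 2α₂)·DIC
At pH 6.91: [H⁺]/K1 = 10^-0.58 = 0.26303, K2/[H⁺] = 10^-3.40 = 0.00039811
α₁ = 1/(1 + 0.26303 + 0.00039811) = 1/1.2634 = 0.7915; α₂ = α₁·K2/[H⁺] = 0.0003151
α₁ + 2α₂ = 0.7921
CA = 0.7921 × 1.83 = 1.45 mmol/L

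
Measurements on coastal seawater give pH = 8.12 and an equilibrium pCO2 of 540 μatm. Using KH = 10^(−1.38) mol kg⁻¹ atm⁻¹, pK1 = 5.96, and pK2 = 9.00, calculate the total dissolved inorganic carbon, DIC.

DIC = 3.71 mmol/kg

[CO2*] = KH · pCO2 = 10^(−1.38) × 540×10^-6 = 2.251×10^-5 mol/kg
α₀ = 1/(1 + K1/[H⁺] + K1K2/[H⁺]²) = 1/(1 + 10^+2.16 + 10^+1.28) = 0.006075
DIC = [CO2*]/α₀ = 2.251×10^-5 / 0.006075 = 3.71 mmol/kg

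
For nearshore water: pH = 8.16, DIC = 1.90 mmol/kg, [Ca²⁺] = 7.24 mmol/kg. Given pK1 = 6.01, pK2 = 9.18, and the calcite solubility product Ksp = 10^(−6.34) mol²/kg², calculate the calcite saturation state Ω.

α₂ = 1 / (1 + [H⁺]/K2 + [H⁺]²/(K1K2)) = 1 / (1 + 10^+1.02 + 10^-1.13)
   = 1 / (1 + 10.471 + 0.074131) = 1/11.545 = 0.08661
[CO3²⁻] = α₂ × DIC = 0.08661 × 1.90 = 0.1646 mmol/kg
Ksp = 10^(−6.34) = 4.571×10^-7
Ω = [Ca²⁺][CO3²⁻]/Ksp = (7.24×10^-3)(1.646×10^-4) / 4.571×10^-7 = 2.61

Ω = 2.61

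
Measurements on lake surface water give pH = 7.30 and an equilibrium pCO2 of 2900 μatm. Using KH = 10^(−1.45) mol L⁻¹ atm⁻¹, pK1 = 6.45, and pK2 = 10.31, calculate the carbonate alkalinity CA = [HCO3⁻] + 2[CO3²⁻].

[CO2*] = KH · pCO2 = 10^(−1.45) × 2900×10^-6 = 1.029×10^-4 mol/L
α₀ = 1/(1 + K1/[H⁺] + K1K2/[H⁺]²) = 1/(1 + 10^+0.85 + 10^-2.16) = 0.1237
DIC = [CO2*]/α₀ = 1.029×10^-4 / 0.1237 = 0.8321 mmol/L
CA = (α₁ + 2α₂)·DIC = (0.8755 + 2×0.0008556) × 0.8321 = 0.730 mmol/L

CA = 0.730 mmol/L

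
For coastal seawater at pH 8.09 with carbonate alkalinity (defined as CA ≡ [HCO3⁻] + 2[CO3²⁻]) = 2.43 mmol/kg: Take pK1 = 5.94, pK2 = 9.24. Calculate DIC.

DIC = 2.29 mmol/kg

CA = [HCO3⁻] + 2[CO3²⁻] = (α₁ + 2α₂)·DIC
At pH 8.09: [H⁺]/K1 = 10^-2.15 = 0.0070795, K2/[H⁺] = 10^-1.15 = 0.070795
α₁ = 1/(1 + 0.0070795 + 0.070795) = 1/1.0779 = 0.9278; α₂ = α₁·K2/[H⁺] = 0.06568
α₁ + 2α₂ = 1.0591
DIC = CA / (α₁ + 2α₂) = 2.43 / 1.0591 = 2.29 mmol/kg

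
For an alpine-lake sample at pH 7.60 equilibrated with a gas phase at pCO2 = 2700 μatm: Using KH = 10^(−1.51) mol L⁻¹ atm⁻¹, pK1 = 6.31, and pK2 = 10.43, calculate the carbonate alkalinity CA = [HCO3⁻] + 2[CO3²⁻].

[CO2*] = KH · pCO2 = 10^(−1.51) × 2700×10^-6 = 8.344×10^-5 mol/L
α₀ = 1/(1 + K1/[H⁺] + K1K2/[H⁺]²) = 1/(1 + 10^+1.29 + 10^-1.54) = 0.04872
DIC = [CO2*]/α₀ = 8.344×10^-5 / 0.04872 = 1.713 mmol/L
CA = (α₁ + 2α₂)·DIC = (0.9499 + 2×0.001405) × 1.713 = 1.63 mmol/L

CA = 1.63 mmol/L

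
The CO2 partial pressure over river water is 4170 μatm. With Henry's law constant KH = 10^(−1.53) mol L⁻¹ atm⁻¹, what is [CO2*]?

KH = 10^(−1.53) = 2.951×10^-2 mol L⁻¹ atm⁻¹
[CO2*] = KH · pCO2 = 2.951×10^-2 × 4170×10^-6 atm = 1.23×10^-4 mol/L

[CO2*] = 123 μmol/L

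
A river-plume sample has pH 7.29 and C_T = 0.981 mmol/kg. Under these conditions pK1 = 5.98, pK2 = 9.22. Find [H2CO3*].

[CO2*] = 0.0453 mmol/kg

α₀ = 1 / (1 + K1/[H⁺] + K1K2/[H⁺]²) = 1 / (1 + 10^+1.31 + 10^-0.62)
   = 1 / (1 + 20.417 + 0.23988) = 1/21.657 = 0.04617
[CO2*] = α₀ × DIC = 0.04617 × 0.981 = 0.0453 mmol/kg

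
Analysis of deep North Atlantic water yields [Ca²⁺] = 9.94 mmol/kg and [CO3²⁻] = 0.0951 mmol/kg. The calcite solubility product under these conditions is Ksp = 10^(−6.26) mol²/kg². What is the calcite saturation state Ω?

Ω = 1.72

Ksp = 10^(−6.26) = 5.495×10^-7
Ω = [Ca²⁺][CO3²⁻]/Ksp = (9.94×10^-3)(0.0951×10^-3) / 5.495×10^-7 = 1.72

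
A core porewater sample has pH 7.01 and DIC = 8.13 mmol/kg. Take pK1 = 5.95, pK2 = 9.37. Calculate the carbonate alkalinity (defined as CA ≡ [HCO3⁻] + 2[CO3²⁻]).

CA = [HCO3⁻] + 2[CO3²⁻] = (α₁ + 2α₂)·DIC
At pH 7.01: [H⁺]/K1 = 10^-1.06 = 0.087096, K2/[H⁺] = 10^-2.36 = 0.0043652
α₁ = 1/(1 + 0.087096 + 0.0043652) = 1/1.0915 = 0.9162; α₂ = α₁·K2/[H⁺] = 0.003999
α₁ + 2α₂ = 0.9242
CA = 0.9242 × 8.13 = 7.51 mmol/kg

CA = 7.51 mmol/kg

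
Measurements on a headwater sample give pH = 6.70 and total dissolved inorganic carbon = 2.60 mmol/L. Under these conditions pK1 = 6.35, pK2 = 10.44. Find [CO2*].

α₀ = 1 / (1 + K1/[H⁺] + K1K2/[H⁺]²) = 1 / (1 + 10^+0.35 + 10^-3.39)
   = 1 / (1 + 2.2387 + 0.00040738) = 1/3.2391 = 0.3087
[CO2*] = α₀ × DIC = 0.3087 × 2.60 = 0.803 mmol/L

[CO2*] = 0.803 mmol/L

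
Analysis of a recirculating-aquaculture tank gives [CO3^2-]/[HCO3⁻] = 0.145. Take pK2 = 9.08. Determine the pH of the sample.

pH = 8.24

From K2 = [H⁺][CO3^2-]/[HCO3⁻]:  pH = pK2 + log₁₀([CO3^2-]/[HCO3⁻])
log₁₀(0.145) = -0.839
pH = 9.08 + (-0.839) = 8.24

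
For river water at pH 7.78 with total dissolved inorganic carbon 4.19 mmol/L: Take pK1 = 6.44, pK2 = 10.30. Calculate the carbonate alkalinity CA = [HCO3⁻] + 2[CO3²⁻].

CA = [HCO3⁻] + 2[CO3²⁻] = (α₁ + 2α₂)·DIC
At pH 7.78: [H⁺]/K1 = 10^-1.34 = 0.045709, K2/[H⁺] = 10^-2.52 = 0.0030200
α₁ = 1/(1 + 0.045709 + 0.0030200) = 1/1.0487 = 0.9535; α₂ = α₁·K2/[H⁺] = 0.002880
α₁ + 2α₂ = 0.9593
CA = 0.9593 × 4.19 = 4.02 mmol/L

CA = 4.02 mmol/L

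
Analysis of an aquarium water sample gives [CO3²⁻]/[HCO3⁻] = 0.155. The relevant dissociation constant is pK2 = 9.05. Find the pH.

pH = 8.24

From K2 = [H⁺][CO3²⁻]/[HCO3⁻]:  pH = pK2 + log₁₀([CO3²⁻]/[HCO3⁻])
log₁₀(0.155) = -0.810
pH = 9.05 + (-0.810) = 8.24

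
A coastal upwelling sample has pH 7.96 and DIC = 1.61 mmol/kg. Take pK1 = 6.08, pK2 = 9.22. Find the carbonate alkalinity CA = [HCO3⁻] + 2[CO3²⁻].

CA = 1.67 mmol/kg

CA = [HCO3⁻] + 2[CO3²⁻] = (α₁ + 2α₂)·DIC
At pH 7.96: [H⁺]/K1 = 10^-1.88 = 0.013183, K2/[H⁺] = 10^-1.26 = 0.054954
α₁ = 1/(1 + 0.013183 + 0.054954) = 1/1.0681 = 0.9362; α₂ = α₁·K2/[H⁺] = 0.05145
α₁ + 2α₂ = 1.0391
CA = 1.0391 × 1.61 = 1.67 mmol/kg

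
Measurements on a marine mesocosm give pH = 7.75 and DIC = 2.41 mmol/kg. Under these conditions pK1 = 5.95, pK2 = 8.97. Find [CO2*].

[CO2*] = 0.0355 mmol/kg

α₀ = 1 / (1 + K1/[H⁺] + K1K2/[H⁺]²) = 1 / (1 + 10^+1.80 + 10^+0.58)
   = 1 / (1 + 63.096 + 3.8019) = 1/67.898 = 0.01473
[CO2*] = α₀ × DIC = 0.01473 × 2.41 = 0.0355 mmol/kg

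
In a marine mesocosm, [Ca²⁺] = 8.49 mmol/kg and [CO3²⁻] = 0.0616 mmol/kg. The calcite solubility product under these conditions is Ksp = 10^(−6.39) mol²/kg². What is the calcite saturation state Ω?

Ω = 1.28

Ksp = 10^(−6.39) = 4.074×10^-7
Ω = [Ca²⁺][CO3²⁻]/Ksp = (8.49×10^-3)(0.0616×10^-3) / 4.074×10^-7 = 1.28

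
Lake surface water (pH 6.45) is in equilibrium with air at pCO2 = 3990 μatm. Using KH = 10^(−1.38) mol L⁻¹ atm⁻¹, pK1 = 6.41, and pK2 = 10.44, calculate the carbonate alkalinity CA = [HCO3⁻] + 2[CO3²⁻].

[CO2*] = KH · pCO2 = 10^(−1.38) × 3990×10^-6 = 1.663×10^-4 mol/L
α₀ = 1/(1 + K1/[H⁺] + K1K2/[H⁺]²) = 1/(1 + 10^+0.04 + 10^-3.95) = 0.4770
DIC = [CO2*]/α₀ = 1.663×10^-4 / 0.4770 = 0.3487 mmol/L
CA = (α₁ + 2α₂)·DIC = (0.5230 + 2×5.352×10^-5) × 0.3487 = 0.182 mmol/L

CA = 0.182 mmol/L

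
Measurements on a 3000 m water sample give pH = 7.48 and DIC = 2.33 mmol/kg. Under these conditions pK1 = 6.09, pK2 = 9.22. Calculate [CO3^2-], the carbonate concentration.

α₂ = 1 / (1 + [H⁺]/K2 + [H⁺]²/(K1K2)) = 1 / (1 + 10^+1.74 + 10^+0.35)
   = 1 / (1 + 54.954 + 2.2387) = 1/58.193 = 0.01718
[CO3²⁻] = α₂ × DIC = 0.01718 × 2.33 = 0.0400 mmol/kg

[CO3²⁻] = 0.0400 mmol/kg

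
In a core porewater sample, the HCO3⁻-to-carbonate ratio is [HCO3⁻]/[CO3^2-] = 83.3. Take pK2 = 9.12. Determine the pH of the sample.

From K2 = [H⁺][CO3^2-]/[HCO3⁻]:  pH = pK2 − log₁₀([HCO3⁻]/[CO3^2-])
log₁₀(83.3) = +1.921
pH = 9.12 − (+1.921) = 7.20

pH = 7.20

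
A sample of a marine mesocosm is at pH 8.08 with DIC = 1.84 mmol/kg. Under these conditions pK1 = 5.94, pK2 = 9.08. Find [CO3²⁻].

α₂ = 1 / (1 + [H⁺]/K2 + [H⁺]²/(K1K2)) = 1 / (1 + 10^+1.00 + 10^-1.14)
   = 1 / (1 + 10.000 + 0.072444) = 1/11.072 = 0.09031
[CO3²⁻] = α₂ × DIC = 0.09031 × 1.84 = 0.166 mmol/kg

[CO3²⁻] = 0.166 mmol/kg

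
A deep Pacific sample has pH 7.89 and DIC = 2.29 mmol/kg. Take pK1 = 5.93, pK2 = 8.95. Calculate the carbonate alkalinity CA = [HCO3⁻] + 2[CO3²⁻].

CA = 2.45 mmol/kg

CA = [HCO3⁻] + 2[CO3²⁻] = (α₁ + 2α₂)·DIC
At pH 7.89: [H⁺]/K1 = 10^-1.96 = 0.010965, K2/[H⁺] = 10^-1.06 = 0.087096
α₁ = 1/(1 + 0.010965 + 0.087096) = 1/1.0981 = 0.9107; α₂ = α₁·K2/[H⁺] = 0.07932
α₁ + 2α₂ = 1.0693
CA = 1.0693 × 2.29 = 2.45 mmol/kg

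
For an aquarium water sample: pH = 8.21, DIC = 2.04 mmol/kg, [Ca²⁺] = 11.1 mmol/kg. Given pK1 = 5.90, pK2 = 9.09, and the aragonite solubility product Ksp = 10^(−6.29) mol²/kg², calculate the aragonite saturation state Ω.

α₂ = 1 / (1 + [H⁺]/K2 + [H⁺]²/(K1K2)) = 1 / (1 + 10^+0.88 + 10^-1.43)
   = 1 / (1 + 7.5858 + 0.037154) = 1/8.6229 = 0.1160
[CO3²⁻] = α₂ × DIC = 0.1160 × 2.04 = 0.2366 mmol/kg
Ksp = 10^(−6.29) = 5.129×10^-7
Ω = [Ca²⁺][CO3²⁻]/Ksp = (11.1×10^-3)(2.366×10^-4) / 5.129×10^-7 = 5.12

Ω = 5.12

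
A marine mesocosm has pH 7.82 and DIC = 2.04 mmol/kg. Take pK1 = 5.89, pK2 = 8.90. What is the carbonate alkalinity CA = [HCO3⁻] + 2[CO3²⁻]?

CA = [HCO3⁻] + 2[CO3²⁻] = (α₁ + 2α₂)·DIC
At pH 7.82: [H⁺]/K1 = 10^-1.93 = 0.011749, K2/[H⁺] = 10^-1.08 = 0.083176
α₁ = 1/(1 + 0.011749 + 0.083176) = 1/1.0949 = 0.9133; α₂ = α₁·K2/[H⁺] = 0.07597
α₁ + 2α₂ = 1.0652
CA = 1.0652 × 2.04 = 2.17 mmol/kg

CA = 2.17 mmol/kg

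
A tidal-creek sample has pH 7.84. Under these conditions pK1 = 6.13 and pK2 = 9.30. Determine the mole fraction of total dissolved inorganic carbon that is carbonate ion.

α₂ = 0.0329

α₂ = 1 / (1 + [H⁺]/K2 + [H⁺]²/(K1K2)) = 1 / (1 + 10^+1.46 + 10^-0.25)
   = 1 / (1 + 28.840 + 0.56234) = 1/30.403 = 0.03289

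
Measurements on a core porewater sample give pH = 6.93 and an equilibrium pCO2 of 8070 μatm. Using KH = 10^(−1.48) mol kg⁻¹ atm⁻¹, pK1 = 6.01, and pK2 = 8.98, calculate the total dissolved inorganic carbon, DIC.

DIC = 2.51 mmol/kg

[CO2*] = KH · pCO2 = 10^(−1.48) × 8070×10^-6 = 2.672×10^-4 mol/kg
α₀ = 1/(1 + K1/[H⁺] + K1K2/[H⁺]²) = 1/(1 + 10^+0.92 + 10^-1.13) = 0.1065
DIC = [CO2*]/α₀ = 2.672×10^-4 / 0.1065 = 2.51 mmol/kg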